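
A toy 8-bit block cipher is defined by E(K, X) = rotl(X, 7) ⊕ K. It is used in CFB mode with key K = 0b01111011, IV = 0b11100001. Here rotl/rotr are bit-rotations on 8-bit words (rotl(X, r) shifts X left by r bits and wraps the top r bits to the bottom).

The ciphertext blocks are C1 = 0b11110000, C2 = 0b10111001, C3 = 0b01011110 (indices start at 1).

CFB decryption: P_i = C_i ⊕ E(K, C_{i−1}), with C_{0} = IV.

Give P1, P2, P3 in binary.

P1: E(K, 0b11100001) = 0b10001011; 0b11110000 ⊕ 0b10001011 = 0b01111011.
P2: E(K, 0b11110000) = 0b00000011; 0b10111001 ⊕ 0b00000011 = 0b10111010.
P3: E(K, 0b10111001) = 0b10100111; 0b01011110 ⊕ 0b10100111 = 0b11111001.

P1 = 0b01111011, P2 = 0b10111010, P3 = 0b11111001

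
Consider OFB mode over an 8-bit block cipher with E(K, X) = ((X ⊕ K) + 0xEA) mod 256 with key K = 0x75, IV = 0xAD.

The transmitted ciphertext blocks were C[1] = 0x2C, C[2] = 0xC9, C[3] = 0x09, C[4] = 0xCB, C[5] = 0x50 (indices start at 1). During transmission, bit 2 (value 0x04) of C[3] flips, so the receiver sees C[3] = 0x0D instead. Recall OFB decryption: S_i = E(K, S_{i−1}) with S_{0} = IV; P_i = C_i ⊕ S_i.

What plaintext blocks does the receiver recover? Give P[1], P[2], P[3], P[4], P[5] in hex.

Only C[3] changed, to 0x0D. In OFB, a change in C_i flips the same bit in P_i only; the keystream is unaffected. Decrypting the received ciphertext:
P[1]: S = E(K, 0xAD) = 0xC2; 0x2C ⊕ 0xC2 = 0xEE.
P[2]: S = E(K, 0xC2) = 0xA1; 0xC9 ⊕ 0xA1 = 0x68.
P[3]: S = E(K, 0xA1) = 0xBE; 0x0D ⊕ 0xBE = 0xB3.
P[4]: S = E(K, 0xBE) = 0xB5; 0xCB ⊕ 0xB5 = 0x7E.
P[5]: S = E(K, 0xB5) = 0xAA; 0x50 ⊕ 0xAA = 0xFA.
Blocks that differ from the original plaintext: P[3].

P[1] = 0xEE, P[2] = 0x68, P[3] = 0xB3, P[4] = 0x7E, P[5] = 0xFA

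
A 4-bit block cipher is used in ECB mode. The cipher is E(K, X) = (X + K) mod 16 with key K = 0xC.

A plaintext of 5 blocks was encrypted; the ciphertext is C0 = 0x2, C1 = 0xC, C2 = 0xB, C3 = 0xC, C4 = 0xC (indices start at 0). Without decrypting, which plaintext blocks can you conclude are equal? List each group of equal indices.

ECB encrypts each block independently with the same key, so equal ciphertext blocks imply equal plaintext blocks.
C1 = C3 = C4 = 0xC, so P1 = P3 = P4.

P1 = P3 = P4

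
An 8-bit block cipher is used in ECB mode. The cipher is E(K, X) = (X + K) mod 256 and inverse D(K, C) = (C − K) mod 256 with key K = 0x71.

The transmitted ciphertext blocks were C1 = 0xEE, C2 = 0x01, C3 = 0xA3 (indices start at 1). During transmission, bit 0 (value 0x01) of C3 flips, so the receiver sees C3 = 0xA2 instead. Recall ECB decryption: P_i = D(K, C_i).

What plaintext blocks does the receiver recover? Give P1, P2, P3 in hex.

Only C3 changed, to 0xA2. In ECB, a change in C_i affects only P_i. Decrypting the received ciphertext:
P1: D(K, 0xEE) = 0x7D.
P2: D(K, 0x01) = 0x90.
P3: D(K, 0xA2) = 0x31.
Blocks that differ from the original plaintext: P3.

P1 = 0x7D, P2 = 0x90, P3 = 0x31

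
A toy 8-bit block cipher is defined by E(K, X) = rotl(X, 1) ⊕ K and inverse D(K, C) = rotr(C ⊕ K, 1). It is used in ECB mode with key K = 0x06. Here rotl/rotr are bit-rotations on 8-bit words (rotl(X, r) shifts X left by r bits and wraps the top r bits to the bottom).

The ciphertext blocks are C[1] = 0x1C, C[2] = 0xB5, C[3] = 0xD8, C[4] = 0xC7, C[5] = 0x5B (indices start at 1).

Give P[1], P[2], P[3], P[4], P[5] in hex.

ECB decryption: P_i = D(K, C_i).
P[1]: D(K, 0x1C) = 0x0D.
P[2]: D(K, 0xB5) = 0xD9.
P[3]: D(K, 0xD8) = 0x6F.
P[4]: D(K, 0xC7) = 0xE0.
P[5]: D(K, 0x5B) = 0xAE.

P[1] = 0x0D, P[2] = 0xD9, P[3] = 0x6F, P[4] = 0xE0, P[5] = 0xAE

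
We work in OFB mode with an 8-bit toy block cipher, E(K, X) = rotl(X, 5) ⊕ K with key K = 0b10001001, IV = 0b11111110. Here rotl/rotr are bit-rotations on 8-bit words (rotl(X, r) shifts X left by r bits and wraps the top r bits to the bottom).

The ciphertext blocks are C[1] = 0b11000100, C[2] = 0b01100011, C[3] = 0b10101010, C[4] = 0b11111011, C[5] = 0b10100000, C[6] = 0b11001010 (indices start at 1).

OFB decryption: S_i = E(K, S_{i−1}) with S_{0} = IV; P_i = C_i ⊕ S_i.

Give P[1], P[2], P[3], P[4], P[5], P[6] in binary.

P[1] = 0b10010010, P[2] = 0b00100000, P[3] = 0b01001011, P[4] = 0b01001110, P[5] = 0b10011111, P[6] = 0b10100100

P[1]: S = E(K, 0b11111110) = 0b01010110; 0b11000100 ⊕ 0b01010110 = 0b10010010.
P[2]: S = E(K, 0b01010110) = 0b01000011; 0b01100011 ⊕ 0b01000011 = 0b00100000.
P[3]: S = E(K, 0b01000011) = 0b11100001; 0b10101010 ⊕ 0b11100001 = 0b01001011.
P[4]: S = E(K, 0b11100001) = 0b10110101; 0b11111011 ⊕ 0b10110101 = 0b01001110.
P[5]: S = E(K, 0b10110101) = 0b00111111; 0b10100000 ⊕ 0b00111111 = 0b10011111.
P[6]: S = E(K, 0b00111111) = 0b01101110; 0b11001010 ⊕ 0b01101110 = 0b10100100.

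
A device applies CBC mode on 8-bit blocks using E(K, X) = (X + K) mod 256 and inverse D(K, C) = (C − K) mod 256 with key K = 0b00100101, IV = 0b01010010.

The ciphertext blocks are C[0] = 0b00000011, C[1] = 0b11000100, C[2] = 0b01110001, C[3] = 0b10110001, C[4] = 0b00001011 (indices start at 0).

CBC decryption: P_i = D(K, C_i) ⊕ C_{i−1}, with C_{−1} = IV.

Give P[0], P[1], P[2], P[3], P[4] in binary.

P[0]: D(K, 0b00000011) = 0b11011110; 0b11011110 ⊕ 0b01010010 = 0b10001100.
P[1]: D(K, 0b11000100) = 0b10011111; 0b10011111 ⊕ 0b00000011 = 0b10011100.
P[2]: D(K, 0b01110001) = 0b01001100; 0b01001100 ⊕ 0b11000100 = 0b10001000.
P[3]: D(K, 0b10110001) = 0b10001100; 0b10001100 ⊕ 0b01110001 = 0b11111101.
P[4]: D(K, 0b00001011) = 0b11100110; 0b11100110 ⊕ 0b10110001 = 0b01010111.

P[0] = 0b10001100, P[1] = 0b10011100, P[2] = 0b10001000, P[3] = 0b11111101, P[4] = 0b01010111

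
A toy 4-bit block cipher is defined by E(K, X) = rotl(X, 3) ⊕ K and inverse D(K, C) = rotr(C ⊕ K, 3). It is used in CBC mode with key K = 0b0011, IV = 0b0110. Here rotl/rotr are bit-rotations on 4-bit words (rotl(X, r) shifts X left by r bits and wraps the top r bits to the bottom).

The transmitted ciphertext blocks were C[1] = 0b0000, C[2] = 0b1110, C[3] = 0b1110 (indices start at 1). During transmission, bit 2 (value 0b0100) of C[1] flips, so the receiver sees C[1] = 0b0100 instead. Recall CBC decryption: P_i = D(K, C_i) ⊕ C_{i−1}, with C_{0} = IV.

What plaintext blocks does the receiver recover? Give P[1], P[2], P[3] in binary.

P[1] = 0b1000, P[2] = 0b1111, P[3] = 0b0101

Only C[1] changed, to 0b0100. In CBC, a change in C_i garbles P_i and flips the same bit in P_{i+1}. Decrypting the received ciphertext:
P[1]: D(K, 0b0100) = 0b1110; 0b1110 ⊕ 0b0110 = 0b1000.
P[2]: D(K, 0b1110) = 0b1011; 0b1011 ⊕ 0b0100 = 0b1111.
P[3]: D(K, 0b1110) = 0b1011; 0b1011 ⊕ 0b1110 = 0b0101.
Blocks that differ from the original plaintext: P[1], P[2].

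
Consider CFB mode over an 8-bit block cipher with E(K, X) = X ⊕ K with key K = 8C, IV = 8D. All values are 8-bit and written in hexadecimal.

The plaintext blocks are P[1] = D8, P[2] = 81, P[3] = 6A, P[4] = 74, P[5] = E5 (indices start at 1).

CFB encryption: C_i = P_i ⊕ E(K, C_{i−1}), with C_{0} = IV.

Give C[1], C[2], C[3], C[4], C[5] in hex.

C[1]: E(K, 8D) = 01; D8 ⊕ 01 = D9.
C[2]: E(K, D9) = 55; 81 ⊕ 55 = D4.
C[3]: E(K, D4) = 58; 6A ⊕ 58 = 32.
C[4]: E(K, 32) = BE; 74 ⊕ BE = CA.
C[5]: E(K, CA) = 46; E5 ⊕ 46 = A3.

C[1] = D9, C[2] = D4, C[3] = 32, C[4] = CA, C[5] = A3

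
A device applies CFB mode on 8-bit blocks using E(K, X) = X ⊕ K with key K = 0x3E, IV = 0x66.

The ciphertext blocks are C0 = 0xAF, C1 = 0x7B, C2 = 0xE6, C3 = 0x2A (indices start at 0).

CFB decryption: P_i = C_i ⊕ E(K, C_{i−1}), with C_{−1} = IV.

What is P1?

P1 = 0xEA

P1: E(K, 0xAF) = 0x91; 0x7B ⊕ 0x91 = 0xEA.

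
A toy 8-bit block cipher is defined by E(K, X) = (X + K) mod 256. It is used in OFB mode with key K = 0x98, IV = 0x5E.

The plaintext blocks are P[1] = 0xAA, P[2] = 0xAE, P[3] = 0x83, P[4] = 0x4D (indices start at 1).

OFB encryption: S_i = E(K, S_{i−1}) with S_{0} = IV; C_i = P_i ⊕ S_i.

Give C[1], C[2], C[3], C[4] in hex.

C[1] = 0x5C, C[2] = 0x20, C[3] = 0xA5, C[4] = 0xF3

C[1]: S = E(K, 0x5E) = 0xF6; 0xAA ⊕ 0xF6 = 0x5C.
C[2]: S = E(K, 0xF6) = 0x8E; 0xAE ⊕ 0x8E = 0x20.
C[3]: S = E(K, 0x8E) = 0x26; 0x83 ⊕ 0x26 = 0xA5.
C[4]: S = E(K, 0x26) = 0xBE; 0x4D ⊕ 0xBE = 0xF3.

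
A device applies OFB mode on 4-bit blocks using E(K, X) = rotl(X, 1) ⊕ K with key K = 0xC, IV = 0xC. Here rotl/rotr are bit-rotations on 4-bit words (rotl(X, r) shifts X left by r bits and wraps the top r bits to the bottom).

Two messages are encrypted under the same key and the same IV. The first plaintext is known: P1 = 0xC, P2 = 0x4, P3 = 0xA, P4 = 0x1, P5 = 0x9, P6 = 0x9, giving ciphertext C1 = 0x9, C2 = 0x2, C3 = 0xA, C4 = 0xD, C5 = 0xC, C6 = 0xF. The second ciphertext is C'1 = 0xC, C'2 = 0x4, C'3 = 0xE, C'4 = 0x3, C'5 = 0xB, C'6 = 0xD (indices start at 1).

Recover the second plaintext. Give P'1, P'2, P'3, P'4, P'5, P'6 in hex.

In OFB with a reused IV, both messages share the same keystream S_i, so C_i ⊕ C'_i = P_i ⊕ P'_i and thus P'_i = P_i ⊕ C_i ⊕ C'_i.
P'1: 0xC ⊕ 0x9 ⊕ 0xC = 0x9.
P'2: 0x4 ⊕ 0x2 ⊕ 0x4 = 0x2.
P'3: 0xA ⊕ 0xA ⊕ 0xE = 0xE.
P'4: 0x1 ⊕ 0xD ⊕ 0x3 = 0xF.
P'5: 0x9 ⊕ 0xC ⊕ 0xB = 0xE.
P'6: 0x9 ⊕ 0xF ⊕ 0xD = 0xB.

P'1 = 0x9, P'2 = 0x2, P'3 = 0xE, P'4 = 0xF, P'5 = 0xE, P'6 = 0xB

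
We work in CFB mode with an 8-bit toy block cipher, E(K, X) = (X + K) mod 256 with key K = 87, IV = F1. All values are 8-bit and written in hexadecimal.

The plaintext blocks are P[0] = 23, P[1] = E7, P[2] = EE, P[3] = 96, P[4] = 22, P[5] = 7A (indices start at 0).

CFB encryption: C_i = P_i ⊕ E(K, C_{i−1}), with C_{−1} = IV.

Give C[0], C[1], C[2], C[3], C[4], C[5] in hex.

C[0]: E(K, F1) = 78; 23 ⊕ 78 = 5B.
C[1]: E(K, 5B) = E2; E7 ⊕ E2 = 05.
C[2]: E(K, 05) = 8C; EE ⊕ 8C = 62.
C[3]: E(K, 62) = E9; 96 ⊕ E9 = 7F.
C[4]: E(K, 7F) = 06; 22 ⊕ 06 = 24.
C[5]: E(K, 24) = AB; 7A ⊕ AB = D1.

C[0] = 5B, C[1] = 05, C[2] = 62, C[3] = 7F, C[4] = 24, C[5] = D1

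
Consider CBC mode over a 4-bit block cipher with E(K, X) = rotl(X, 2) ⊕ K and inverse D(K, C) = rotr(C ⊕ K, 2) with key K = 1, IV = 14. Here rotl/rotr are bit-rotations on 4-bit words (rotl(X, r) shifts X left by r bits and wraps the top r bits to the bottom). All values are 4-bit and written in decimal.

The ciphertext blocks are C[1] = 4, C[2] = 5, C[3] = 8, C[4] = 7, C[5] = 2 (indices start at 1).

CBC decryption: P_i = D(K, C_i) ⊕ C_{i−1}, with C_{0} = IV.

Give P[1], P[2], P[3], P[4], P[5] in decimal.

P[1] = 11, P[2] = 5, P[3] = 3, P[4] = 1, P[5] = 11

P[1]: D(K, 4) = 5; 5 ⊕ 14 = 11.
P[2]: D(K, 5) = 1; 1 ⊕ 4 = 5.
P[3]: D(K, 8) = 6; 6 ⊕ 5 = 3.
P[4]: D(K, 7) = 9; 9 ⊕ 8 = 1.
P[5]: D(K, 2) = 12; 12 ⊕ 7 = 11.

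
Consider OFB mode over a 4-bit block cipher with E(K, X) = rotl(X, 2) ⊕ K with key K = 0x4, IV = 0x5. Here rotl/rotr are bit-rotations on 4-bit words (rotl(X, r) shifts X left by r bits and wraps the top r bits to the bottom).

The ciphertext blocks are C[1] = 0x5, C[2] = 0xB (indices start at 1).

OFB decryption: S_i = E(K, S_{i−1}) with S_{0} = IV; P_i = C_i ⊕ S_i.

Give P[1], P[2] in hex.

P[1]: S = E(K, 0x5) = 0x1; 0x5 ⊕ 0x1 = 0x4.
P[2]: S = E(K, 0x1) = 0x0; 0xB ⊕ 0x0 = 0xB.

P[1] = 0x4, P[2] = 0xB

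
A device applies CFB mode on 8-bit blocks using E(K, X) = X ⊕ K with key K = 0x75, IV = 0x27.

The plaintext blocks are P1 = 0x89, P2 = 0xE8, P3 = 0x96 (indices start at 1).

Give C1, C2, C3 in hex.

CFB encryption: C_i = P_i ⊕ E(K, C_{i−1}), with C_{0} = IV.
C1: E(K, 0x27) = 0x52; 0x89 ⊕ 0x52 = 0xDB.
C2: E(K, 0xDB) = 0xAE; 0xE8 ⊕ 0xAE = 0x46.
C3: E(K, 0x46) = 0x33; 0x96 ⊕ 0x33 = 0xA5.

C1 = 0xDB, C2 = 0x46, C3 = 0xA5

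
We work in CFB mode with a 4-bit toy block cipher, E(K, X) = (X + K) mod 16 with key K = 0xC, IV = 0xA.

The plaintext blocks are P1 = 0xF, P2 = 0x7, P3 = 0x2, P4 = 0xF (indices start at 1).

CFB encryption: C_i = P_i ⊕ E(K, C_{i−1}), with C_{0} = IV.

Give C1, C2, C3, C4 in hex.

C1: E(K, 0xA) = 0x6; 0xF ⊕ 0x6 = 0x9.
C2: E(K, 0x9) = 0x5; 0x7 ⊕ 0x5 = 0x2.
C3: E(K, 0x2) = 0xE; 0x2 ⊕ 0xE = 0xC.
C4: E(K, 0xC) = 0x8; 0xF ⊕ 0x8 = 0x7.

C1 = 0x9, C2 = 0x2, C3 = 0xC, C4 = 0x7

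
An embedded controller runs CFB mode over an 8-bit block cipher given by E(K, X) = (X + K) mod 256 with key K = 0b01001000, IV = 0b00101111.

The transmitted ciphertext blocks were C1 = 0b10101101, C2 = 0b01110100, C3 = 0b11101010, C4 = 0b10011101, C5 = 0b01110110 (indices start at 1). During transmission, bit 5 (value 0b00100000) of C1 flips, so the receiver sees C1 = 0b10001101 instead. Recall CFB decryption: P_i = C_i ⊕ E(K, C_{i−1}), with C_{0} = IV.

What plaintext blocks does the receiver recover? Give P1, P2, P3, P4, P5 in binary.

Only C1 changed, to 0b10001101. In CFB, a change in C_i flips the same bit in P_i and garbles P_{i+1}. Decrypting the received ciphertext:
P1: E(K, 0b00101111) = 0b01110111; 0b10001101 ⊕ 0b01110111 = 0b11111010.
P2: E(K, 0b10001101) = 0b11010101; 0b01110100 ⊕ 0b11010101 = 0b10100001.
P3: E(K, 0b01110100) = 0b10111100; 0b11101010 ⊕ 0b10111100 = 0b01010110.
P4: E(K, 0b11101010) = 0b00110010; 0b10011101 ⊕ 0b00110010 = 0b10101111.
P5: E(K, 0b10011101) = 0b11100101; 0b01110110 ⊕ 0b11100101 = 0b10010011.
Blocks that differ from the original plaintext: P1, P2.

P1 = 0b11111010, P2 = 0b10100001, P3 = 0b01010110, P4 = 0b10101111, P5 = 0b10010011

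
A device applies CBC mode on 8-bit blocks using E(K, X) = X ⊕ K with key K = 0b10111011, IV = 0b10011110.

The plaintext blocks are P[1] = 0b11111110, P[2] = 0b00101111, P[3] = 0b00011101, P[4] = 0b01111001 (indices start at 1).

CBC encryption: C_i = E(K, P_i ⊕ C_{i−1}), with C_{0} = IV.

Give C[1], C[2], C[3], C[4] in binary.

C[1] = 0b11011011, C[2] = 0b01001111, C[3] = 0b11101001, C[4] = 0b00101011

C[1]: P[1] ⊕ 0b10011110 = 0b01100000; E(K, 0b01100000) = 0b11011011.
C[2]: P[2] ⊕ 0b11011011 = 0b11110100; E(K, 0b11110100) = 0b01001111.
C[3]: P[3] ⊕ 0b01001111 = 0b01010010; E(K, 0b01010010) = 0b11101001.
C[4]: P[4] ⊕ 0b11101001 = 0b10010000; E(K, 0b10010000) = 0b00101011.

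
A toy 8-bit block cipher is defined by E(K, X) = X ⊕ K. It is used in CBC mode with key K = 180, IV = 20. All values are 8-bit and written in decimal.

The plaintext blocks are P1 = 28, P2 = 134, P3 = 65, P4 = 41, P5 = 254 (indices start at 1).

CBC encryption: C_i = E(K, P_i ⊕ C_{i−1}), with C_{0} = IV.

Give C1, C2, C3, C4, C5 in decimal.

C1 = 188, C2 = 142, C3 = 123, C4 = 230, C5 = 172

C1: P1 ⊕ 20 = 8; E(K, 8) = 188.
C2: P2 ⊕ 188 = 58; E(K, 58) = 142.
C3: P3 ⊕ 142 = 207; E(K, 207) = 123.
C4: P4 ⊕ 123 = 82; E(K, 82) = 230.
C5: P5 ⊕ 230 = 24; E(K, 24) = 172.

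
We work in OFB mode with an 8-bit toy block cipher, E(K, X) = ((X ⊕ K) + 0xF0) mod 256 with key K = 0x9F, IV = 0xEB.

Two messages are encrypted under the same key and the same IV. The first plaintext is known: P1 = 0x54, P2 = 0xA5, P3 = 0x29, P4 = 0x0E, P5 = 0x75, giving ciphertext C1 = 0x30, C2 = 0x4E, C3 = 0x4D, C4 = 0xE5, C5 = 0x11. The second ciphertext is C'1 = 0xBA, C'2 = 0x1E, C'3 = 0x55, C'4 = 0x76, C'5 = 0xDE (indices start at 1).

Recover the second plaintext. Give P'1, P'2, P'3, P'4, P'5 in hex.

P'1 = 0xDE, P'2 = 0xF5, P'3 = 0x31, P'4 = 0x9D, P'5 = 0xBA

In OFB with a reused IV, both messages share the same keystream S_i, so C_i ⊕ C'_i = P_i ⊕ P'_i and thus P'_i = P_i ⊕ C_i ⊕ C'_i.
P'1: 0x54 ⊕ 0x30 ⊕ 0xBA = 0xDE.
P'2: 0xA5 ⊕ 0x4E ⊕ 0x1E = 0xF5.
P'3: 0x29 ⊕ 0x4D ⊕ 0x55 = 0x31.
P'4: 0x0E ⊕ 0xE5 ⊕ 0x76 = 0x9D.
P'5: 0x75 ⊕ 0x11 ⊕ 0xDE = 0xBA.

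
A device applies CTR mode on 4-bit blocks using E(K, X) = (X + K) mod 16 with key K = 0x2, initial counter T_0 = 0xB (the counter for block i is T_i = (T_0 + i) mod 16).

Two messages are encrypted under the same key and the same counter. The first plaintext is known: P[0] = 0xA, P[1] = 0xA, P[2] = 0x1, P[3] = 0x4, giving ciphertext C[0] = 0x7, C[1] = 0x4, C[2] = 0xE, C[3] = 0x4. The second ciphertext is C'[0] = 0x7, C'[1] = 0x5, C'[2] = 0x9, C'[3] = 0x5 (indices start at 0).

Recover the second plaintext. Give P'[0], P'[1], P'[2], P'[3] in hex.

In CTR with a reused counter, both messages share the same keystream S_i, so C_i ⊕ C'_i = P_i ⊕ P'_i and thus P'_i = P_i ⊕ C_i ⊕ C'_i.
P'[0]: 0xA ⊕ 0x7 ⊕ 0x7 = 0xA.
P'[1]: 0xA ⊕ 0x4 ⊕ 0x5 = 0xB.
P'[2]: 0x1 ⊕ 0xE ⊕ 0x9 = 0x6.
P'[3]: 0x4 ⊕ 0x4 ⊕ 0x5 = 0x5.

P'[0] = 0xA, P'[1] = 0xB, P'[2] = 0x6, P'[3] = 0x5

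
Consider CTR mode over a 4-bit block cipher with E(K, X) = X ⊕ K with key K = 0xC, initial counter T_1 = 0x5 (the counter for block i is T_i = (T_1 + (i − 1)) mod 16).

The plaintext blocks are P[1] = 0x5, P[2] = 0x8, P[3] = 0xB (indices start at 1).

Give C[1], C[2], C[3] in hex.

C[1] = 0xC, C[2] = 0x2, C[3] = 0x0

CTR encryption: S_i = E(K, T_i) where T_i is the counter for block i; C_i = P_i ⊕ S_i.
C[1]: T = 0x5, S = E(K, T) = 0x9; 0x5 ⊕ 0x9 = 0xC.
C[2]: T = 0x6, S = E(K, T) = 0xA; 0x8 ⊕ 0xA = 0x2.
C[3]: T = 0x7, S = E(K, T) = 0xB; 0xB ⊕ 0xB = 0x0.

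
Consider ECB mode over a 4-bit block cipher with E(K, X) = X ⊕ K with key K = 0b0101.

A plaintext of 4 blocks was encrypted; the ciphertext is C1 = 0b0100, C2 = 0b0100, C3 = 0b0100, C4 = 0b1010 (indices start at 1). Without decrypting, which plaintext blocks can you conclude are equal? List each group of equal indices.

P1 = P2 = P3

ECB encrypts each block independently with the same key, so equal ciphertext blocks imply equal plaintext blocks.
C1 = C2 = C3 = 0b0100, so P1 = P2 = P3.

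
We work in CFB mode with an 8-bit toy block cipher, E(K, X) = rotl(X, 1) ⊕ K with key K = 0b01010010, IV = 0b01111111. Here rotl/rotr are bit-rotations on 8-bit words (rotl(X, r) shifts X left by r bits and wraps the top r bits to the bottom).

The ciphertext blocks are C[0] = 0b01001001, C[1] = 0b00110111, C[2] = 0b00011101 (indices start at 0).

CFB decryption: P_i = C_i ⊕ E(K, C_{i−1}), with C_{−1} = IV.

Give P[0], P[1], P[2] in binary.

P[0] = 0b11100101, P[1] = 0b11110111, P[2] = 0b00100001

P[0]: E(K, 0b01111111) = 0b10101100; 0b01001001 ⊕ 0b10101100 = 0b11100101.
P[1]: E(K, 0b01001001) = 0b11000000; 0b00110111 ⊕ 0b11000000 = 0b11110111.
P[2]: E(K, 0b00110111) = 0b00111100; 0b00011101 ⊕ 0b00111100 = 0b00100001.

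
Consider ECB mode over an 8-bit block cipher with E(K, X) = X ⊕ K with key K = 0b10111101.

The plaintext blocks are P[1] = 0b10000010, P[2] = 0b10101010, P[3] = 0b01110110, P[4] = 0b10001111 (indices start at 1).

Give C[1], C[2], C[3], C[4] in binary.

ECB encryption: C_i = E(K, P_i).
C[1]: E(K, 0b10000010) = 0b00111111.
C[2]: E(K, 0b10101010) = 0b00010111.
C[3]: E(K, 0b01110110) = 0b11001011.
C[4]: E(K, 0b10001111) = 0b00110010.

C[1] = 0b00111111, C[2] = 0b00010111, C[3] = 0b11001011, C[4] = 0b00110010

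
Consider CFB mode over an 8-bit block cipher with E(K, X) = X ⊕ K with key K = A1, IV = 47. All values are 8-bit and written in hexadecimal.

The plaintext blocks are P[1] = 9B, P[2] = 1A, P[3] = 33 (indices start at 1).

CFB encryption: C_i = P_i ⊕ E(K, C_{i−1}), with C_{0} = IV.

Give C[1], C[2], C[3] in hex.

C[1]: E(K, 47) = E6; 9B ⊕ E6 = 7D.
C[2]: E(K, 7D) = DC; 1A ⊕ DC = C6.
C[3]: E(K, C6) = 67; 33 ⊕ 67 = 54.

C[1] = 7D, C[2] = C6, C[3] = 54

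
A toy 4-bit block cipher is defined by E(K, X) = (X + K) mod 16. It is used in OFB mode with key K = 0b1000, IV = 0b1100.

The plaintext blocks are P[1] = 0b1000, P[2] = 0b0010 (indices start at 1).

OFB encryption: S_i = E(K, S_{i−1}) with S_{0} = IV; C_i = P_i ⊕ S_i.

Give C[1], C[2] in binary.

C[1] = 0b1100, C[2] = 0b1110

C[1]: S = E(K, 0b1100) = 0b0100; 0b1000 ⊕ 0b0100 = 0b1100.
C[2]: S = E(K, 0b0100) = 0b1100; 0b0010 ⊕ 0b1100 = 0b1110.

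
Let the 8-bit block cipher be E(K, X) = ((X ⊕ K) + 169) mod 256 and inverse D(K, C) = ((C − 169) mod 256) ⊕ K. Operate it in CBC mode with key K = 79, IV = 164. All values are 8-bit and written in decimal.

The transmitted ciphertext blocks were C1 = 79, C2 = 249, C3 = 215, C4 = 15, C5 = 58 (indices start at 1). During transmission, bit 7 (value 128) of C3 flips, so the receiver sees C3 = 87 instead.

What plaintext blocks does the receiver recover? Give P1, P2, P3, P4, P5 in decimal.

CBC decryption: P_i = D(K, C_i) ⊕ C_{i−1}, with C_{0} = IV.
Only C3 changed, to 87. In CBC, a change in C_i garbles P_i and flips the same bit in P_{i+1}. Decrypting the received ciphertext:
P1: D(K, 79) = 233; 233 ⊕ 164 = 77.
P2: D(K, 249) = 31; 31 ⊕ 79 = 80.
P3: D(K, 87) = 225; 225 ⊕ 249 = 24.
P4: D(K, 15) = 41; 41 ⊕ 87 = 126.
P5: D(K, 58) = 222; 222 ⊕ 15 = 209.
Blocks that differ from the original plaintext: P3, P4.

P1 = 77, P2 = 80, P3 = 24, P4 = 126, P5 = 209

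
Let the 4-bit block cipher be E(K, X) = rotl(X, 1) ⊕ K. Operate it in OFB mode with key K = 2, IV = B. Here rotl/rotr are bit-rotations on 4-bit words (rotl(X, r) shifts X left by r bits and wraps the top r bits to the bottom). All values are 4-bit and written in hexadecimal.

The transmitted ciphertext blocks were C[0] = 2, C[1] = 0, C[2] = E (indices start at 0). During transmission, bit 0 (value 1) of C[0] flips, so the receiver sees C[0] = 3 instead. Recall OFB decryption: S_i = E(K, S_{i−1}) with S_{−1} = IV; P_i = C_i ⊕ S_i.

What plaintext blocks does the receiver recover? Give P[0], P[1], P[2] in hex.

P[0] = 6, P[1] = 8, P[2] = D

Only C[0] changed, to 3. In OFB, a change in C_i flips the same bit in P_i only; the keystream is unaffected. Decrypting the received ciphertext:
P[0]: S = E(K, B) = 5; 3 ⊕ 5 = 6.
P[1]: S = E(K, 5) = 8; 0 ⊕ 8 = 8.
P[2]: S = E(K, 8) = 3; E ⊕ 3 = D.
Blocks that differ from the original plaintext: P[0].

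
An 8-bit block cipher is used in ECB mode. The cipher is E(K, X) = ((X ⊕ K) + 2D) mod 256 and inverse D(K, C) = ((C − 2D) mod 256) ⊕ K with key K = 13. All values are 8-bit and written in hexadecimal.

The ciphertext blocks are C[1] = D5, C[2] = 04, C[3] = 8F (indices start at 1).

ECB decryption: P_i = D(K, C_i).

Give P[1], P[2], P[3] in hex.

P[1]: D(K, D5) = BB.
P[2]: D(K, 04) = C4.
P[3]: D(K, 8F) = 71.

P[1] = BB, P[2] = C4, P[3] = 71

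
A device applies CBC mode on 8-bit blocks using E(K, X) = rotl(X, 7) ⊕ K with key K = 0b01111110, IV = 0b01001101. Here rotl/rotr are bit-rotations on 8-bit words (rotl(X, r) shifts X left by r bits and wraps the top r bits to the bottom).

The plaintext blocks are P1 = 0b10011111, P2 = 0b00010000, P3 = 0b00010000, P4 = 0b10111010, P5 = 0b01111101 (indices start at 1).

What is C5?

CBC encryption: C_i = E(K, P_i ⊕ C_{i−1}), with C_{0} = IV.
C1: P1 ⊕ 0b01001101 = 0b11010010; E(K, 0b11010010) = 0b00010111.
C2: P2 ⊕ 0b00010111 = 0b00000111; E(K, 0b00000111) = 0b11111101.
C3: P3 ⊕ 0b11111101 = 0b11101101; E(K, 0b11101101) = 0b10001000.
C4: P4 ⊕ 0b10001000 = 0b00110010; E(K, 0b00110010) = 0b01100111.
C5: P5 ⊕ 0b01100111 = 0b00011010; E(K, 0b00011010) = 0b01110011.

C5 = 0b01110011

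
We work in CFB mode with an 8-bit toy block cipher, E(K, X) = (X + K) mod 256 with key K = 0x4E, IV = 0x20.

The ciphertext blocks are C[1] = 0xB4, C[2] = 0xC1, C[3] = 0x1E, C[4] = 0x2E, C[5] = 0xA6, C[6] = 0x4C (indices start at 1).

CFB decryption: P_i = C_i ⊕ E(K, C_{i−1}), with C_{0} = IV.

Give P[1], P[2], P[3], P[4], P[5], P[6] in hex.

P[1] = 0xDA, P[2] = 0xC3, P[3] = 0x11, P[4] = 0x42, P[5] = 0xDA, P[6] = 0xB8

P[1]: E(K, 0x20) = 0x6E; 0xB4 ⊕ 0x6E = 0xDA.
P[2]: E(K, 0xB4) = 0x02; 0xC1 ⊕ 0x02 = 0xC3.
P[3]: E(K, 0xC1) = 0x0F; 0x1E ⊕ 0x0F = 0x11.
P[4]: E(K, 0x1E) = 0x6C; 0x2E ⊕ 0x6C = 0x42.
P[5]: E(K, 0x2E) = 0x7C; 0xA6 ⊕ 0x7C = 0xDA.
P[6]: E(K, 0xA6) = 0xF4; 0x4C ⊕ 0xF4 = 0xB8.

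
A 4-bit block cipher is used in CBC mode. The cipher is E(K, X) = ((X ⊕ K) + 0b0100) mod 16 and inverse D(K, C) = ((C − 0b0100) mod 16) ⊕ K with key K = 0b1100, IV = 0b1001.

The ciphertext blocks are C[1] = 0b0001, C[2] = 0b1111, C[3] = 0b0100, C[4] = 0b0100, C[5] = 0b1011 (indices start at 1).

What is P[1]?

P[1] = 0b1000

CBC decryption: P_i = D(K, C_i) ⊕ C_{i−1}, with C_{0} = IV.
P[1]: D(K, 0b0001) = 0b0001; 0b0001 ⊕ 0b1001 = 0b1000.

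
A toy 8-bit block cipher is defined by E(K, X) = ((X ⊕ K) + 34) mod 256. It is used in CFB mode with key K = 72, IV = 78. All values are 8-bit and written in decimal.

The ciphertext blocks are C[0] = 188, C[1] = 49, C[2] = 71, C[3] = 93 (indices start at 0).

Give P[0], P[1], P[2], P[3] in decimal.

P[0] = 148, P[1] = 39, P[2] = 220, P[3] = 108

CFB decryption: P_i = C_i ⊕ E(K, C_{i−1}), with C_{−1} = IV.
P[0]: E(K, 78) = 40; 188 ⊕ 40 = 148.
P[1]: E(K, 188) = 22; 49 ⊕ 22 = 39.
P[2]: E(K, 49) = 155; 71 ⊕ 155 = 220.
P[3]: E(K, 71) = 49; 93 ⊕ 49 = 108.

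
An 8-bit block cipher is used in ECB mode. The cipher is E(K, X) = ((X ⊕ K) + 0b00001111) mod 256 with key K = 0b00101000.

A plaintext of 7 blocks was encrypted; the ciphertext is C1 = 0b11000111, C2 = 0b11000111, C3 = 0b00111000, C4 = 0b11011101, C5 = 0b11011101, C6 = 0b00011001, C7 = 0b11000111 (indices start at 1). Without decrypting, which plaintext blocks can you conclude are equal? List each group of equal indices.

P1 = P2 = P7; P4 = P5

ECB encrypts each block independently with the same key, so equal ciphertext blocks imply equal plaintext blocks.
C1 = C2 = C7 = 0b11000111, so P1 = P2 = P7.
C4 = C5 = 0b11011101, so P4 = P5.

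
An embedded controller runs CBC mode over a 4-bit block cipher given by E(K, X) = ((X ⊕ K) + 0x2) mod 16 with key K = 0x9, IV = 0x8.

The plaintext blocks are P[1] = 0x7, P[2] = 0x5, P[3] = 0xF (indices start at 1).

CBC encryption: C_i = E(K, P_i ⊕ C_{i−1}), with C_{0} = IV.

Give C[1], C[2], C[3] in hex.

C[1]: P[1] ⊕ 0x8 = 0xF; E(K, 0xF) = 0x8.
C[2]: P[2] ⊕ 0x8 = 0xD; E(K, 0xD) = 0x6.
C[3]: P[3] ⊕ 0x6 = 0x9; E(K, 0x9) = 0x2.

C[1] = 0x8, C[2] = 0x6, C[3] = 0x2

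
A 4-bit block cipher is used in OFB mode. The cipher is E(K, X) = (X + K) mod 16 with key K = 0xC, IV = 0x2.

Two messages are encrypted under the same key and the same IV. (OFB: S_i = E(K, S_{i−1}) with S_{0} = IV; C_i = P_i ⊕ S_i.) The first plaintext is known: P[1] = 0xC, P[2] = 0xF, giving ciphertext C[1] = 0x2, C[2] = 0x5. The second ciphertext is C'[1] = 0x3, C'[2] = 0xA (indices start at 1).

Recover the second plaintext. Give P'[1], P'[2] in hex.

In OFB with a reused IV, both messages share the same keystream S_i, so C_i ⊕ C'_i = P_i ⊕ P'_i and thus P'_i = P_i ⊕ C_i ⊕ C'_i.
P'[1]: 0xC ⊕ 0x2 ⊕ 0x3 = 0xD.
P'[2]: 0xF ⊕ 0x5 ⊕ 0xA = 0x0.

P'[1] = 0xD, P'[2] = 0x0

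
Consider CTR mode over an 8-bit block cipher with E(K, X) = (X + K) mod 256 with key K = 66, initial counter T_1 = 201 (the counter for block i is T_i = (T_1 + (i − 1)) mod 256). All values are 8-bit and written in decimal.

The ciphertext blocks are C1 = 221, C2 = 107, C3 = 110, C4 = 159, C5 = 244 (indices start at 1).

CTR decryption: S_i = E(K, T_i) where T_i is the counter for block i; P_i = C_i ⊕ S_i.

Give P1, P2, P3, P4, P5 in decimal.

P1: T = 201, S = E(K, T) = 11; 221 ⊕ 11 = 214.
P2: T = 202, S = E(K, T) = 12; 107 ⊕ 12 = 103.
P3: T = 203, S = E(K, T) = 13; 110 ⊕ 13 = 99.
P4: T = 204, S = E(K, T) = 14; 159 ⊕ 14 = 145.
P5: T = 205, S = E(K, T) = 15; 244 ⊕ 15 = 251.

P1 = 214, P2 = 103, P3 = 99, P4 = 145, P5 = 251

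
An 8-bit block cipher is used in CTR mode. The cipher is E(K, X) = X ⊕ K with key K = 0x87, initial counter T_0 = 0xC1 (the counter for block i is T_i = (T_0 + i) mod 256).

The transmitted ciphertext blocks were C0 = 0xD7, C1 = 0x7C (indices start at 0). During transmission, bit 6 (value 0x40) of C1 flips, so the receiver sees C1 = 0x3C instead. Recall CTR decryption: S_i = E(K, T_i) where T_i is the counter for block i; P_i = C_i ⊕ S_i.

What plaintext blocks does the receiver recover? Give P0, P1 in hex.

P0 = 0x91, P1 = 0x79

Only C1 changed, to 0x3C. In CTR, a change in C_i flips the same bit in P_i only; the keystream is unaffected. Decrypting the received ciphertext:
P0: T = 0xC1, S = E(K, T) = 0x46; 0xD7 ⊕ 0x46 = 0x91.
P1: T = 0xC2, S = E(K, T) = 0x45; 0x3C ⊕ 0x45 = 0x79.
Blocks that differ from the original plaintext: P1.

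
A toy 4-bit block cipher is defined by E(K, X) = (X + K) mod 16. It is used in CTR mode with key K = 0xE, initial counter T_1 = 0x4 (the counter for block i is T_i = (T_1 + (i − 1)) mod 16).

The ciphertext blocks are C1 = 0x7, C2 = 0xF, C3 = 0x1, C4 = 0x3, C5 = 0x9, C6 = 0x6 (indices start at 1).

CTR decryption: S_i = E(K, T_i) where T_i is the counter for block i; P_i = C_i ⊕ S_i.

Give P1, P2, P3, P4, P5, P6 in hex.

P1: T = 0x4, S = E(K, T) = 0x2; 0x7 ⊕ 0x2 = 0x5.
P2: T = 0x5, S = E(K, T) = 0x3; 0xF ⊕ 0x3 = 0xC.
P3: T = 0x6, S = E(K, T) = 0x4; 0x1 ⊕ 0x4 = 0x5.
P4: T = 0x7, S = E(K, T) = 0x5; 0x3 ⊕ 0x5 = 0x6.
P5: T = 0x8, S = E(K, T) = 0x6; 0x9 ⊕ 0x6 = 0xF.
P6: T = 0x9, S = E(K, T) = 0x7; 0x6 ⊕ 0x7 = 0x1.

P1 = 0x5, P2 = 0xC, P3 = 0x5, P4 = 0x6, P5 = 0xF, P6 = 0x1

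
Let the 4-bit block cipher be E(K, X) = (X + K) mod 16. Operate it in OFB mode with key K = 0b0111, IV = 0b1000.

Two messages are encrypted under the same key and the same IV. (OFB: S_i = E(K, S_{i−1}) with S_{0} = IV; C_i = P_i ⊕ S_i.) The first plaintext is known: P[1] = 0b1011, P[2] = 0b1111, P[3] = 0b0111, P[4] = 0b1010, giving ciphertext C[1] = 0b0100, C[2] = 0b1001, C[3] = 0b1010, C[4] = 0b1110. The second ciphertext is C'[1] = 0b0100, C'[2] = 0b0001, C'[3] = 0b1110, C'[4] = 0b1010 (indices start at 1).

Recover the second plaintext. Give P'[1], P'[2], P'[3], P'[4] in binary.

In OFB with a reused IV, both messages share the same keystream S_i, so C_i ⊕ C'_i = P_i ⊕ P'_i and thus P'_i = P_i ⊕ C_i ⊕ C'_i.
P'[1]: 0b1011 ⊕ 0b0100 ⊕ 0b0100 = 0b1011.
P'[2]: 0b1111 ⊕ 0b1001 ⊕ 0b0001 = 0b0111.
P'[3]: 0b0111 ⊕ 0b1010 ⊕ 0b1110 = 0b0011.
P'[4]: 0b1010 ⊕ 0b1110 ⊕ 0b1010 = 0b1110.

P'[1] = 0b1011, P'[2] = 0b0111, P'[3] = 0b0011, P'[4] = 0b1110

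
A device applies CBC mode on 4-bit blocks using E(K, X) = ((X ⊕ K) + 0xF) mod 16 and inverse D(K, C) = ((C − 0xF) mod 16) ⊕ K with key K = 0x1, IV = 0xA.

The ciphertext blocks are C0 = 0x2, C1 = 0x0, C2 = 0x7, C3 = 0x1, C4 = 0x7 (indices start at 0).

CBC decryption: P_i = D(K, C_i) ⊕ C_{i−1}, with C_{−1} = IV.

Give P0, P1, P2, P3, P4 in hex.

P0 = 0x8, P1 = 0x2, P2 = 0x9, P3 = 0x4, P4 = 0x8

P0: D(K, 0x2) = 0x2; 0x2 ⊕ 0xA = 0x8.
P1: D(K, 0x0) = 0x0; 0x0 ⊕ 0x2 = 0x2.
P2: D(K, 0x7) = 0x9; 0x9 ⊕ 0x0 = 0x9.
P3: D(K, 0x1) = 0x3; 0x3 ⊕ 0x7 = 0x4.
P4: D(K, 0x7) = 0x9; 0x9 ⊕ 0x1 = 0x8.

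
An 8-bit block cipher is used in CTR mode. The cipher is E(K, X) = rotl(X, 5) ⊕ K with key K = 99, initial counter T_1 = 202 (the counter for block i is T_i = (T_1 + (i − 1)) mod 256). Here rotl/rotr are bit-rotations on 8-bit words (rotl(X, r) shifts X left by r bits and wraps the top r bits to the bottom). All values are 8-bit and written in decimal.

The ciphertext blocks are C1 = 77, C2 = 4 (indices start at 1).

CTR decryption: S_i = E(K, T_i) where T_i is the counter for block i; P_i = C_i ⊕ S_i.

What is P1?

P1 = 119

P1: T = 202, S = E(K, T) = 58; 77 ⊕ 58 = 119.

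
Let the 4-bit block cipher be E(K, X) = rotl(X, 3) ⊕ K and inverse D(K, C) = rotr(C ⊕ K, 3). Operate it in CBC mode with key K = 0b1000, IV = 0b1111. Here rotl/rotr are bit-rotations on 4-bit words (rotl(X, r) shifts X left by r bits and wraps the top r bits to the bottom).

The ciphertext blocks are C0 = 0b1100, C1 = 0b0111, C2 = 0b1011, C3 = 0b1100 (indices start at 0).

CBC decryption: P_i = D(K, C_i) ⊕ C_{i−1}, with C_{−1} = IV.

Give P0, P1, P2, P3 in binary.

P0: D(K, 0b1100) = 0b1000; 0b1000 ⊕ 0b1111 = 0b0111.
P1: D(K, 0b0111) = 0b1111; 0b1111 ⊕ 0b1100 = 0b0011.
P2: D(K, 0b1011) = 0b0110; 0b0110 ⊕ 0b0111 = 0b0001.
P3: D(K, 0b1100) = 0b1000; 0b1000 ⊕ 0b1011 = 0b0011.

P0 = 0b0111, P1 = 0b0011, P2 = 0b0001, P3 = 0b0011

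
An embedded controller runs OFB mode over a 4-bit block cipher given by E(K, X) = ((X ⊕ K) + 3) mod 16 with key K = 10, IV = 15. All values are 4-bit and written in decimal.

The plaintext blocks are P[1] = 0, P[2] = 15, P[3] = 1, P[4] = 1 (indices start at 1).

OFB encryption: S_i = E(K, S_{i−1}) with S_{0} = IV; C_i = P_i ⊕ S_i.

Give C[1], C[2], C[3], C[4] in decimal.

C[1] = 8, C[2] = 10, C[3] = 3, C[4] = 10

C[1]: S = E(K, 15) = 8; 0 ⊕ 8 = 8.
C[2]: S = E(K, 8) = 5; 15 ⊕ 5 = 10.
C[3]: S = E(K, 5) = 2; 1 ⊕ 2 = 3.
C[4]: S = E(K, 2) = 11; 1 ⊕ 11 = 10.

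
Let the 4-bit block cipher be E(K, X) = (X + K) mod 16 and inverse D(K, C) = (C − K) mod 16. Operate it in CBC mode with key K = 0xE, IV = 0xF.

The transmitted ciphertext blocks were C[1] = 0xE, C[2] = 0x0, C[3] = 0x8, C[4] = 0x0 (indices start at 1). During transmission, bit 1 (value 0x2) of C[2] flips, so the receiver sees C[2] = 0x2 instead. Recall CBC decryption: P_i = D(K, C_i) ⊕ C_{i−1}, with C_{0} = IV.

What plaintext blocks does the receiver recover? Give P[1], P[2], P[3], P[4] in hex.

P[1] = 0xF, P[2] = 0xA, P[3] = 0x8, P[4] = 0xA

Only C[2] changed, to 0x2. In CBC, a change in C_i garbles P_i and flips the same bit in P_{i+1}. Decrypting the received ciphertext:
P[1]: D(K, 0xE) = 0x0; 0x0 ⊕ 0xF = 0xF.
P[2]: D(K, 0x2) = 0x4; 0x4 ⊕ 0xE = 0xA.
P[3]: D(K, 0x8) = 0xA; 0xA ⊕ 0x2 = 0x8.
P[4]: D(K, 0x0) = 0x2; 0x2 ⊕ 0x8 = 0xA.
Blocks that differ from the original plaintext: P[2], P[3].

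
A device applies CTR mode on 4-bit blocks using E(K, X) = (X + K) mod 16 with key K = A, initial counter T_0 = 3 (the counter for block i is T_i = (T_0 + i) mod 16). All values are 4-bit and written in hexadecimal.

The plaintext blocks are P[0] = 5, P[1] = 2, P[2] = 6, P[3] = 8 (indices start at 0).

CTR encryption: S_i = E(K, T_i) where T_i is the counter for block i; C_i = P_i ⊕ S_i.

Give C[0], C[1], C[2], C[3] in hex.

C[0] = 8, C[1] = C, C[2] = 9, C[3] = 8

C[0]: T = 3, S = E(K, T) = D; 5 ⊕ D = 8.
C[1]: T = 4, S = E(K, T) = E; 2 ⊕ E = C.
C[2]: T = 5, S = E(K, T) = F; 6 ⊕ F = 9.
C[3]: T = 6, S = E(K, T) = 0; 8 ⊕ 0 = 8.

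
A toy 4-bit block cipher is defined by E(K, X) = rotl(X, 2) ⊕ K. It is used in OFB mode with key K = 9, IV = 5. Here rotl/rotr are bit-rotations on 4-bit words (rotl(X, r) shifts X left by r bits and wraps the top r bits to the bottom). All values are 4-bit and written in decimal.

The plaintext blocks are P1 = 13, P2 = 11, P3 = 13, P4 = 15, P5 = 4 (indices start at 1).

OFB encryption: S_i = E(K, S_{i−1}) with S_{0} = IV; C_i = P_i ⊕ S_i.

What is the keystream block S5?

12

C1: S = E(K, 5) = 12; 13 ⊕ 12 = 1.
C2: S = E(K, 12) = 10; 11 ⊕ 10 = 1.
C3: S = E(K, 10) = 3; 13 ⊕ 3 = 14.
C4: S = E(K, 3) = 5; 15 ⊕ 5 = 10.
C5: S = E(K, 5) = 12; 4 ⊕ 12 = 8.
So S5 = 12.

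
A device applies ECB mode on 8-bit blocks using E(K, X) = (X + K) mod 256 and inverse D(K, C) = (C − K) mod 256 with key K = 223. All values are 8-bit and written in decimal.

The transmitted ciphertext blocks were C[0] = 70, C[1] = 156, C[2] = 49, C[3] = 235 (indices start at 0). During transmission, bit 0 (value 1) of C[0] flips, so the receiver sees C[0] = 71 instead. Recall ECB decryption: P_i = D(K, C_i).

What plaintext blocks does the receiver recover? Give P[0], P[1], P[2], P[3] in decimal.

Only C[0] changed, to 71. In ECB, a change in C_i affects only P_i. Decrypting the received ciphertext:
P[0]: D(K, 71) = 104.
P[1]: D(K, 156) = 189.
P[2]: D(K, 49) = 82.
P[3]: D(K, 235) = 12.
Blocks that differ from the original plaintext: P[0].

P[0] = 104, P[1] = 189, P[2] = 82, P[3] = 12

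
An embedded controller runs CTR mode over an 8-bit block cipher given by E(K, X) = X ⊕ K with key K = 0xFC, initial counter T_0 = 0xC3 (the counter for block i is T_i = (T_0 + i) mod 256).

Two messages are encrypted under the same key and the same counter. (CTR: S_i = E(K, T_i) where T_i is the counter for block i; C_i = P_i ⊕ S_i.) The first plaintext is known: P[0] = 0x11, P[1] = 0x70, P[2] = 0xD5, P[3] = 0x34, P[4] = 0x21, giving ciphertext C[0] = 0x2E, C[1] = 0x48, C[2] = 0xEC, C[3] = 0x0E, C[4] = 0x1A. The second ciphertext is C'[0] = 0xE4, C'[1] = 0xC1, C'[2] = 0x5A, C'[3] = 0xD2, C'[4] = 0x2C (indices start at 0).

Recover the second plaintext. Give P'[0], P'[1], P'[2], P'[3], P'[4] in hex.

In CTR with a reused counter, both messages share the same keystream S_i, so C_i ⊕ C'_i = P_i ⊕ P'_i and thus P'_i = P_i ⊕ C_i ⊕ C'_i.
P'[0]: 0x11 ⊕ 0x2E ⊕ 0xE4 = 0xDB.
P'[1]: 0x70 ⊕ 0x48 ⊕ 0xC1 = 0xF9.
P'[2]: 0xD5 ⊕ 0xEC ⊕ 0x5A = 0x63.
P'[3]: 0x34 ⊕ 0x0E ⊕ 0xD2 = 0xE8.
P'[4]: 0x21 ⊕ 0x1A ⊕ 0x2C = 0x17.

P'[0] = 0xDB, P'[1] = 0xF9, P'[2] = 0x63, P'[3] = 0xE8, P'[4] = 0x17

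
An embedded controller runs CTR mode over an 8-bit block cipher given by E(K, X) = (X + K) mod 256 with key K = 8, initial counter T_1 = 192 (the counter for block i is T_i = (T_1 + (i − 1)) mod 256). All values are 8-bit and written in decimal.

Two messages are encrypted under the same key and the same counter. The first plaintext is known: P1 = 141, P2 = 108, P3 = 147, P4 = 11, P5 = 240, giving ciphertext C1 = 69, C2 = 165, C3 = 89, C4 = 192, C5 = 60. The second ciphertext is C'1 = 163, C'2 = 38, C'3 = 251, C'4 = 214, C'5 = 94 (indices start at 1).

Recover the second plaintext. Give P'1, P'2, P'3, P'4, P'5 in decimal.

In CTR with a reused counter, both messages share the same keystream S_i, so C_i ⊕ C'_i = P_i ⊕ P'_i and thus P'_i = P_i ⊕ C_i ⊕ C'_i.
P'1: 141 ⊕ 69 ⊕ 163 = 107.
P'2: 108 ⊕ 165 ⊕ 38 = 239.
P'3: 147 ⊕ 89 ⊕ 251 = 49.
P'4: 11 ⊕ 192 ⊕ 214 = 29.
P'5: 240 ⊕ 60 ⊕ 94 = 146.

P'1 = 107, P'2 = 239, P'3 = 49, P'4 = 29, P'5 = 146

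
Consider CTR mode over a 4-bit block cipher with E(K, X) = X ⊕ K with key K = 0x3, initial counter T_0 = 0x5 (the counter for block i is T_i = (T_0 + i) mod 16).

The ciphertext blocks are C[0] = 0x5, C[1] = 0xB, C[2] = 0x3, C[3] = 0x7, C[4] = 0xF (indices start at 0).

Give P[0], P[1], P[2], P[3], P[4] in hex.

CTR decryption: S_i = E(K, T_i) where T_i is the counter for block i; P_i = C_i ⊕ S_i.
P[0]: T = 0x5, S = E(K, T) = 0x6; 0x5 ⊕ 0x6 = 0x3.
P[1]: T = 0x6, S = E(K, T) = 0x5; 0xB ⊕ 0x5 = 0xE.
P[2]: T = 0x7, S = E(K, T) = 0x4; 0x3 ⊕ 0x4 = 0x7.
P[3]: T = 0x8, S = E(K, T) = 0xB; 0x7 ⊕ 0xB = 0xC.
P[4]: T = 0x9, S = E(K, T) = 0xA; 0xF ⊕ 0xA = 0x5.

P[0] = 0x3, P[1] = 0xE, P[2] = 0x7, P[3] = 0xC, P[4] = 0x5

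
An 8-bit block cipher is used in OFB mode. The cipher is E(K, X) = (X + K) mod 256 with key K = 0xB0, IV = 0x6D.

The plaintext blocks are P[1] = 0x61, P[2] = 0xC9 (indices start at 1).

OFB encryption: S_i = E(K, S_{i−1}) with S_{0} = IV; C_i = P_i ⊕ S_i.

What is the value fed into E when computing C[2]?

0x1D

C[1]: S = E(K, 0x6D) = 0x1D; 0x61 ⊕ 0x1D = 0x7C.
C[2]: S = E(K, 0x1D) = 0xCD; 0xC9 ⊕ 0xCD = 0x04.
So the input to E for block [2] is 0x1D.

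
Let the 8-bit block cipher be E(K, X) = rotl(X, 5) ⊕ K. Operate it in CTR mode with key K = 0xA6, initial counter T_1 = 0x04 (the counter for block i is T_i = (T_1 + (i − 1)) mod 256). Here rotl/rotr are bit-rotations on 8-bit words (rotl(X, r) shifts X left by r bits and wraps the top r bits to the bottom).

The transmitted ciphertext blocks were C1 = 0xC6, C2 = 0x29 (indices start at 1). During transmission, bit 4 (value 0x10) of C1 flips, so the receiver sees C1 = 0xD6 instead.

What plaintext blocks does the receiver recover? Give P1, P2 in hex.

P1 = 0xF0, P2 = 0x2F

CTR decryption: S_i = E(K, T_i) where T_i is the counter for block i; P_i = C_i ⊕ S_i.
Only C1 changed, to 0xD6. In CTR, a change in C_i flips the same bit in P_i only; the keystream is unaffected. Decrypting the received ciphertext:
P1: T = 0x04, S = E(K, T) = 0x26; 0xD6 ⊕ 0x26 = 0xF0.
P2: T = 0x05, S = E(K, T) = 0x06; 0x29 ⊕ 0x06 = 0x2F.
Blocks that differ from the original plaintext: P1.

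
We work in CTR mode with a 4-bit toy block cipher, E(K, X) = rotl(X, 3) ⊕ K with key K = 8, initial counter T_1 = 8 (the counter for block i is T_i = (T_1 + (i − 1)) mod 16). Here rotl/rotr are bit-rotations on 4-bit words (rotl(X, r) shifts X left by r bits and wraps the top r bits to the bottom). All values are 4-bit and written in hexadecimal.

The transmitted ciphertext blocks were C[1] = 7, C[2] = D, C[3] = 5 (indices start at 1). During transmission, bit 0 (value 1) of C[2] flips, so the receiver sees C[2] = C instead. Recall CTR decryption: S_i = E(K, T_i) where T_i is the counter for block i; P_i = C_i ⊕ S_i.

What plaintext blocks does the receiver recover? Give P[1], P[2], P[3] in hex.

Only C[2] changed, to C. In CTR, a change in C_i flips the same bit in P_i only; the keystream is unaffected. Decrypting the received ciphertext:
P[1]: T = 8, S = E(K, T) = C; 7 ⊕ C = B.
P[2]: T = 9, S = E(K, T) = 4; C ⊕ 4 = 8.
P[3]: T = A, S = E(K, T) = D; 5 ⊕ D = 8.
Blocks that differ from the original plaintext: P[2].

P[1] = B, P[2] = 8, P[3] = 8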